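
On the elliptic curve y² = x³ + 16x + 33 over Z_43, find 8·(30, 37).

(18, 2)

Write P = (30, 37).
Double-and-add on 8 = (1000)₂. Start with P = (30, 37) for the leading 1-bit.
double: tangent at (30, 37): λ = (3·30² + 16)/(2·37) ≡ 7/31. 31⁻¹ ≡ 25 (mod 43), so λ ≡ 7·25 ≡ 3.
  x = λ² - 30 - 30 = 9 - 60 ≡ 35; y = λ·(30 - 35) - 37 ≡ 34. → (35, 34)
double: tangent at (35, 34): λ = (3·35² + 16)/(2·34) ≡ 36/25. 25⁻¹ ≡ 31 (mod 43) since 25·31 = 775 ≡ 1, so λ ≡ 36·31 ≡ 41.
  x = λ² - 35 - 35 = 1681 - 70 ≡ 20; y = λ·(35 - 20) - 34 ≡ 22. → (20, 22)
double: tangent at (20, 22): λ = (3·20² + 16)/(2·22) ≡ 12/1. 1⁻¹ ≡ 1 (mod 43) since 1·1 = 1 ≡ 1, so λ ≡ 12·1 ≡ 12.
  x = λ² - 20 - 20 = 144 - 40 ≡ 18; y = λ·(20 - 18) - 22 ≡ 2. → (18, 2)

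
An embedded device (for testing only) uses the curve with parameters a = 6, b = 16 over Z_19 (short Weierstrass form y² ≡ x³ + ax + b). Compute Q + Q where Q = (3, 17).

(11, 11)

tangent at (3, 17): λ = (3·3² + 6)/(2·17) ≡ 14/15. 15⁻¹ ≡ 14 (mod 19), so λ ≡ 14·14 ≡ 6.
  x = λ² - 3 - 3 = 36 - 6 ≡ 11; y = λ·(3 - 11) - 17 ≡ 11. → (11, 11)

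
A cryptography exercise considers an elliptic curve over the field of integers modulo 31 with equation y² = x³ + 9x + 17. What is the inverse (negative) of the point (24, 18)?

-(24, 18) = (24, -18 mod 31) = (24, 13).

(24, 13)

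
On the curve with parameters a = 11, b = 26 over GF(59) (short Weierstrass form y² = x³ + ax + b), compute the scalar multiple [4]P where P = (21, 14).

(3, 33)

Double-and-add on 4 = (100)₂. Start with P = (21, 14) for the leading 1-bit.
double: tangent at (21, 14): λ = (3·21² + 11)/(2·14) ≡ 36/28. 28⁻¹ ≡ 19 (mod 59) since 28·19 = 532 ≡ 1, so λ ≡ 36·19 ≡ 35.
  x = λ² - 21 - 21 = 1225 - 42 ≡ 3; y = λ·(21 - 3) - 14 ≡ 26. → (3, 26)
double: tangent at (3, 26): λ = (3·3² + 11)/(2·26) ≡ 38/52. 52⁻¹ ≡ 42 (mod 59), so λ ≡ 38·42 ≡ 3.
  x = λ² - 3 - 3 = 9 - 6 ≡ 3; y = λ·(3 - 3) - 26 ≡ 33. → (3, 33)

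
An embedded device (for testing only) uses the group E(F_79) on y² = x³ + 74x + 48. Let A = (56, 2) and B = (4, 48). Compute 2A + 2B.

(8, 21)

First 2A:
Repeated addition: build up to 2A.
2A: tangent at (56, 2): λ = (3·56² + 74)/(2·2) ≡ 2/4. 4⁻¹ ≡ 20 (mod 79), so λ ≡ 2·20 ≡ 40.
  x = λ² - 56 - 56 = 1600 - 112 ≡ 66; y = λ·(56 - 66) - 2 ≡ 72. → (66, 72)
2A = (66, 72).
Next 2B:
Repeated addition: build up to 2B.
2B: tangent at (4, 48): λ = (3·4² + 74)/(2·48) ≡ 43/17. 17⁻¹ ≡ 14 (mod 79) since 17·14 = 238 ≡ 1, so λ ≡ 43·14 ≡ 49.
  x = λ² - 4 - 4 = 2401 - 8 ≡ 23; y = λ·(4 - 23) - 48 ≡ 48. → (23, 48)
2B = (23, 48).
Finally 2A + 2B:
(66, 72) + (23, 48). λ = (48 - 72)/(23 - 66) ≡ 55/36 mod 79. 36⁻¹ ≡ 11 (mod 79), so λ ≡ 52.
  x = λ² - 66 - 23 = 2704 - 89 ≡ 8; y = λ·(66 - 8) - 72 ≡ 21. → (8, 21)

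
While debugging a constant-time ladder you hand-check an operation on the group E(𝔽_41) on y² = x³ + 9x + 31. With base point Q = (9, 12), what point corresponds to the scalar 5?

(24, 34)

Double-and-add on 5 = (101)₂. Start with Q = (9, 12) for the leading 1-bit.
double: tangent at (9, 12): λ = (3·9² + 9)/(2·12) ≡ 6/24. 24⁻¹ ≡ 12 (mod 41) since 24·12 = 288 ≡ 1, so λ ≡ 6·12 ≡ 31.
  x = λ² - 9 - 9 = 961 - 18 ≡ 0; y = λ·(9 - 0) - 12 ≡ 21. → (0, 21)
double: tangent at (0, 21): λ = (3·0² + 9)/(2·21) ≡ 9/1. 1⁻¹ ≡ 1 (mod 41), so λ ≡ 9·1 ≡ 9.
  x = λ² - 0 - 0 = 81 - 0 ≡ 40; y = λ·(0 - 40) - 21 ≡ 29. → (40, 29)
add Q: (40, 29) + (9, 12). λ = (12 - 29)/(9 - 40) ≡ 24/10 mod 41. 10⁻¹ ≡ 37 (mod 41) since 10·37 = 370 ≡ 1, so λ ≡ 27.
  x = λ² - 40 - 9 = 729 - 49 ≡ 24; y = λ·(40 - 24) - 29 ≡ 34. → (24, 34)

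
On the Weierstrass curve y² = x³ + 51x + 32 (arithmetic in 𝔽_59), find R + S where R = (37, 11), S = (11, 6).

(37, 11) + (11, 6). λ = (6 - 11)/(11 - 37) ≡ 54/33 mod 59. 33⁻¹ ≡ 34 (mod 59) since 33·34 = 1122 ≡ 1, so λ ≡ 7.
  x = λ² - 37 - 11 = 49 - 48 ≡ 1; y = λ·(37 - 1) - 11 ≡ 5. → (1, 5)

(1, 5)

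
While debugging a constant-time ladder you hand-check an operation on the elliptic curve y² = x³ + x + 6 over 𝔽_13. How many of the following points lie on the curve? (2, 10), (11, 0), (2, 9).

1

(2, 10): 10² ≡ 9, rhs ≡ 3 → off.
(11, 0): 0² ≡ 0, rhs ≡ 9 → off.
(2, 9): 9² ≡ 3, rhs ≡ 3 → on.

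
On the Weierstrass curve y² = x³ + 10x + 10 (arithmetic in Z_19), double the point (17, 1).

tangent at (17, 1): λ = (3·17² + 10)/(2·1) ≡ 3/2. 2⁻¹ ≡ 10 (mod 19), so λ ≡ 3·10 ≡ 11.
  x = λ² - 17 - 17 = 121 - 34 ≡ 11; y = λ·(17 - 11) - 1 ≡ 8. → (11, 8)

(11, 8)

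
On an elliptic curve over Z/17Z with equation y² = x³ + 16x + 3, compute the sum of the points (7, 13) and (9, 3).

(9, 14)

(7, 13) + (9, 3). λ = (3 - 13)/(9 - 7) ≡ 7/2 mod 17. 2⁻¹ ≡ 9 (mod 17) since 2·9 = 18 ≡ 1, so λ ≡ 12.
  x = λ² - 7 - 9 = 144 - 16 ≡ 9; y = λ·(7 - 9) - 13 ≡ 14. → (9, 14)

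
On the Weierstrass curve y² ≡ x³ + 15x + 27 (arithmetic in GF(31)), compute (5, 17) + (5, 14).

O

The two points share x = 5 and their y-coordinates satisfy 17 + 14 ≡ 0 (mod 31), so they are inverses. Their sum is ∞.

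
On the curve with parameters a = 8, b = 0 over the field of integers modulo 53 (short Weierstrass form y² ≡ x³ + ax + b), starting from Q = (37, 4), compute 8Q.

Double-and-add on 8 = (1000)₂. Start with Q = (37, 4) for the leading 1-bit.
double: tangent at (37, 4): λ = (3·37² + 8)/(2·4) ≡ 34/8. 8⁻¹ ≡ 20 (mod 53), so λ ≡ 34·20 ≡ 44.
  x = λ² - 37 - 37 = 1936 - 74 ≡ 7; y = λ·(37 - 7) - 4 ≡ 44. → (7, 44)
double: tangent at (7, 44): λ = (3·7² + 8)/(2·44) ≡ 49/35. 35⁻¹ ≡ 50 (mod 53) since 35·50 = 1750 ≡ 1, so λ ≡ 49·50 ≡ 12.
  x = λ² - 7 - 7 = 144 - 14 ≡ 24; y = λ·(7 - 24) - 44 ≡ 17. → (24, 17)
double: tangent at (24, 17): λ = (3·24² + 8)/(2·17) ≡ 40/34. 34⁻¹ ≡ 39 (mod 53) since 34·39 = 1326 ≡ 1, so λ ≡ 40·39 ≡ 23.
  x = λ² - 24 - 24 = 529 - 48 ≡ 4; y = λ·(24 - 4) - 17 ≡ 19. → (4, 19)

(4, 19)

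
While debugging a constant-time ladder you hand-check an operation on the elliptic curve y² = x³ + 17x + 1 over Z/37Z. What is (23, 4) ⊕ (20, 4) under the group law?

(23, 4) + (20, 4). λ = (4 - 4)/(20 - 23) ≡ 0/34 mod 37. 34⁻¹ ≡ 12 (mod 37) since 34·12 = 408 ≡ 1, so λ ≡ 0.
  x = λ² - 23 - 20 = 0 - 43 ≡ 31; y = λ·(23 - 31) - 4 ≡ 33. → (31, 33)

(31, 33)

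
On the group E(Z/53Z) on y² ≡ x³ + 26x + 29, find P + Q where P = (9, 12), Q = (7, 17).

(30, 14)

(9, 12) + (7, 17). λ = (17 - 12)/(7 - 9) ≡ 5/51 mod 53. 51⁻¹ ≡ 26 (mod 53), so λ ≡ 24.
  x = λ² - 9 - 7 = 576 - 16 ≡ 30; y = λ·(9 - 30) - 12 ≡ 14. → (30, 14)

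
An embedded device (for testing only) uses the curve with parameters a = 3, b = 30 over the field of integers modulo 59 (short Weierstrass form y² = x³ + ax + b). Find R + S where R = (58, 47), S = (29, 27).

(38, 38)

(58, 47) + (29, 27). λ = (27 - 47)/(29 - 58) ≡ 39/30 mod 59. 30⁻¹ ≡ 2 (mod 59), so λ ≡ 19.
  x = λ² - 58 - 29 = 361 - 87 ≡ 38; y = λ·(58 - 38) - 47 ≡ 38. → (38, 38)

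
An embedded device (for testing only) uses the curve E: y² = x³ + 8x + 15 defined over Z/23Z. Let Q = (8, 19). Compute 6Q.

(13, 4)

Repeated addition: build up to 6Q.
2Q: tangent at (8, 19): λ = (3·8² + 8)/(2·19) ≡ 16/15. 15⁻¹ ≡ 20 (mod 23), so λ ≡ 16·20 ≡ 21.
  x = λ² - 8 - 8 = 441 - 16 ≡ 11; y = λ·(8 - 11) - 19 ≡ 10. → (11, 10)
3Q: (11, 10) + (8, 19). λ = (19 - 10)/(8 - 11) ≡ 9/20 mod 23. 20⁻¹ ≡ 15 (mod 23), so λ ≡ 20.
  x = λ² - 11 - 8 = 400 - 19 ≡ 13; y = λ·(11 - 13) - 10 ≡ 19. → (13, 19)
4Q: (13, 19) + (8, 19). λ = (19 - 19)/(8 - 13) ≡ 0/18 mod 23. 18⁻¹ ≡ 9 (mod 23) since 18·9 = 162 ≡ 1, so λ ≡ 0.
  x = λ² - 13 - 8 = 0 - 21 ≡ 2; y = λ·(13 - 2) - 19 ≡ 4. → (2, 4)
5Q: (2, 4) + (8, 19). λ = (19 - 4)/(8 - 2) ≡ 15/6 mod 23. 6⁻¹ ≡ 4 (mod 23), so λ ≡ 14.
  x = λ² - 2 - 8 = 196 - 10 ≡ 2; y = λ·(2 - 2) - 4 ≡ 19. → (2, 19)
6Q: (2, 19) + (8, 19). λ = (19 - 19)/(8 - 2) ≡ 0/6 mod 23. 6⁻¹ ≡ 4 (mod 23), so λ ≡ 0.
  x = λ² - 2 - 8 = 0 - 10 ≡ 13; y = λ·(2 - 13) - 19 ≡ 4. → (13, 4)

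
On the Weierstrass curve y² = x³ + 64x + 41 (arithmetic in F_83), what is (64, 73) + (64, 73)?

(23, 20)

tangent at (64, 73): λ = (3·64² + 64)/(2·73) ≡ 68/63. 63⁻¹ ≡ 29 (mod 83), so λ ≡ 68·29 ≡ 63.
  x = λ² - 64 - 64 = 3969 - 128 ≡ 23; y = λ·(64 - 23) - 73 ≡ 20. → (23, 20)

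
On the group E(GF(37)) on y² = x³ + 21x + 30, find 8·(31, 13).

(17, 34)

Write P = (31, 13).
Double-and-add on 8 = (1000)₂. Start with P = (31, 13) for the leading 1-bit.
double: tangent at (31, 13): λ = (3·31² + 21)/(2·13) ≡ 18/26. 26⁻¹ ≡ 10 (mod 37), so λ ≡ 18·10 ≡ 32.
  x = λ² - 31 - 31 = 1024 - 62 ≡ 0; y = λ·(31 - 0) - 13 ≡ 17. → (0, 17)
double: tangent at (0, 17): λ = (3·0² + 21)/(2·17) ≡ 21/34. 34⁻¹ ≡ 12 (mod 37), so λ ≡ 21·12 ≡ 30.
  x = λ² - 0 - 0 = 900 - 0 ≡ 12; y = λ·(0 - 12) - 17 ≡ 30. → (12, 30)
double: tangent at (12, 30): λ = (3·12² + 21)/(2·30) ≡ 9/23. 23⁻¹ ≡ 29 (mod 37) since 23·29 = 667 ≡ 1, so λ ≡ 9·29 ≡ 2.
  x = λ² - 12 - 12 = 4 - 24 ≡ 17; y = λ·(12 - 17) - 30 ≡ 34. → (17, 34)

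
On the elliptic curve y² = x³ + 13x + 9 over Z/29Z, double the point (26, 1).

(0, 26)

tangent at (26, 1): λ = (3·26² + 13)/(2·1) ≡ 11/2. 2⁻¹ ≡ 15 (mod 29), so λ ≡ 11·15 ≡ 20.
  x = λ² - 26 - 26 = 400 - 52 ≡ 0; y = λ·(26 - 0) - 1 ≡ 26. → (0, 26)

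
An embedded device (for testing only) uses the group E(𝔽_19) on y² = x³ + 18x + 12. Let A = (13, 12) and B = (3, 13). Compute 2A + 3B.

First 2A:
Repeated addition: build up to 2A.
2A: tangent at (13, 12): λ = (3·13² + 18)/(2·12) ≡ 12/5. 5⁻¹ ≡ 4 (mod 19), so λ ≡ 12·4 ≡ 10.
  x = λ² - 13 - 13 = 100 - 26 ≡ 17; y = λ·(13 - 17) - 12 ≡ 5. → (17, 5)
2A = (17, 5).
Next 3B:
Repeated addition: build up to 3B.
2B: tangent at (3, 13): λ = (3·3² + 18)/(2·13) ≡ 7/7. 7⁻¹ ≡ 11 (mod 19), so λ ≡ 7·11 ≡ 1.
  x = λ² - 3 - 3 = 1 - 6 ≡ 14; y = λ·(3 - 14) - 13 ≡ 14. → (14, 14)
3B: (14, 14) + (3, 13). λ = (13 - 14)/(3 - 14) ≡ 18/8 mod 19. 8⁻¹ ≡ 12 (mod 19), so λ ≡ 7.
  x = λ² - 14 - 3 = 49 - 17 ≡ 13; y = λ·(14 - 13) - 14 ≡ 12. → (13, 12)
3B = (13, 12).
Finally 2A + 3B:
(17, 5) + (13, 12). λ = (12 - 5)/(13 - 17) ≡ 7/15 mod 19. 15⁻¹ ≡ 14 (mod 19) since 15·14 = 210 ≡ 1, so λ ≡ 3.
  x = λ² - 17 - 13 = 9 - 30 ≡ 17; y = λ·(17 - 17) - 5 ≡ 14. → (17, 14)

(17, 14)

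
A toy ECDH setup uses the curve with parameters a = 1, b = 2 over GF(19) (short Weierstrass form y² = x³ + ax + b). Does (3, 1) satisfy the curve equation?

y² = 1² ≡ 1; x³ + 1x + 2 = 32 ≡ 13 (mod 19). 1 ≠ 13.

no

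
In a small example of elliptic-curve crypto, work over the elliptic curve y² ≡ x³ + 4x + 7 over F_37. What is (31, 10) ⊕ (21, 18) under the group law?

(31, 10) + (21, 18). λ = (18 - 10)/(21 - 31) ≡ 8/27 mod 37. 27⁻¹ ≡ 11 (mod 37) since 27·11 = 297 ≡ 1, so λ ≡ 14.
  x = λ² - 31 - 21 = 196 - 52 ≡ 33; y = λ·(31 - 33) - 10 ≡ 36. → (33, 36)

(33, 36)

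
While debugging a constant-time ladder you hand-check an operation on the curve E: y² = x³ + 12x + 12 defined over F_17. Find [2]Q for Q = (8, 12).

tangent at (8, 12): λ = (3·8² + 12)/(2·12) ≡ 0/7. 7⁻¹ ≡ 5 (mod 17), so λ ≡ 0·5 ≡ 0.
  x = λ² - 8 - 8 = 0 - 16 ≡ 1; y = λ·(8 - 1) - 12 ≡ 5. → (1, 5)

(1, 5)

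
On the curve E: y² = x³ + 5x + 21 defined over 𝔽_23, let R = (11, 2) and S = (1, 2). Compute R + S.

(11, 2) + (1, 2). λ = (2 - 2)/(1 - 11) ≡ 0/13 mod 23. 13⁻¹ ≡ 16 (mod 23) since 13·16 = 208 ≡ 1, so λ ≡ 0.
  x = λ² - 11 - 1 = 0 - 12 ≡ 11; y = λ·(11 - 11) - 2 ≡ 21. → (11, 21)

(11, 21)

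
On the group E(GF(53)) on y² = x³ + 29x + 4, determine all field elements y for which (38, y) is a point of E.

x³ + 29x + 4 = 55978 ≡ 10 (mod 53).
Square roots of 10 mod 53: 13 and 40 (since 13² = 169 ≡ 10).

13, 40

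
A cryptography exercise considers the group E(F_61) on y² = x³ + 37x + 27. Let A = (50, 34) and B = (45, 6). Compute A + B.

(50, 34) + (45, 6). λ = (6 - 34)/(45 - 50) ≡ 33/56 mod 61. 56⁻¹ ≡ 12 (mod 61) since 56·12 = 672 ≡ 1, so λ ≡ 30.
  x = λ² - 50 - 45 = 900 - 95 ≡ 12; y = λ·(50 - 12) - 34 ≡ 8. → (12, 8)

(12, 8)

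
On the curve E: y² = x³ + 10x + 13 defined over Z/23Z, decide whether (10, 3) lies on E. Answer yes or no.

yes

y² = 3² ≡ 9; x³ + 10x + 13 = 1113 ≡ 9 (mod 23). 9 = 9.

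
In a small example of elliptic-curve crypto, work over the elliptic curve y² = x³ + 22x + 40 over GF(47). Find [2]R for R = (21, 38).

tangent at (21, 38): λ = (3·21² + 22)/(2·38) ≡ 29/29. 29⁻¹ ≡ 13 (mod 47), so λ ≡ 29·13 ≡ 1.
  x = λ² - 21 - 21 = 1 - 42 ≡ 6; y = λ·(21 - 6) - 38 ≡ 24. → (6, 24)

(6, 24)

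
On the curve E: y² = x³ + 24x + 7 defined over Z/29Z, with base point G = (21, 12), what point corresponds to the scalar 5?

Repeated addition: build up to 5G.
2G: tangent at (21, 12): λ = (3·21² + 24)/(2·12) ≡ 13/24. 24⁻¹ ≡ 23 (mod 29), so λ ≡ 13·23 ≡ 9.
  x = λ² - 21 - 21 = 81 - 42 ≡ 10; y = λ·(21 - 10) - 12 ≡ 0. → (10, 0)
3G: (10, 0) + (21, 12). λ = (12 - 0)/(21 - 10) ≡ 12/11 mod 29. 11⁻¹ ≡ 8 (mod 29), so λ ≡ 9.
  x = λ² - 10 - 21 = 81 - 31 ≡ 21; y = λ·(10 - 21) - 0 ≡ 17. → (21, 17)
4G: (21, 17) + (21, 12): same x and y₁ ≡ -y₂, so the sum is O.
5G: O + (21, 12) = (21, 12) (identity).

(21, 12)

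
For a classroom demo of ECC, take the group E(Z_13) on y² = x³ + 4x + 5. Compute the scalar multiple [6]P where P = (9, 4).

Repeated addition: build up to 6P.
2P: tangent at (9, 4): λ = (3·9² + 4)/(2·4) ≡ 0/8. 8⁻¹ ≡ 5 (mod 13), so λ ≡ 0·5 ≡ 0.
  x = λ² - 9 - 9 = 0 - 18 ≡ 8; y = λ·(9 - 8) - 4 ≡ 9. → (8, 9)
3P: (8, 9) + (9, 4). λ = (4 - 9)/(9 - 8) ≡ 8/1 mod 13. 1⁻¹ ≡ 1 (mod 13), so λ ≡ 8.
  x = λ² - 8 - 9 = 64 - 17 ≡ 8; y = λ·(8 - 8) - 9 ≡ 4. → (8, 4)
4P: (8, 4) + (9, 4). λ = (4 - 4)/(9 - 8) ≡ 0/1 mod 13. 1⁻¹ ≡ 1 (mod 13), so λ ≡ 0.
  x = λ² - 8 - 9 = 0 - 17 ≡ 9; y = λ·(8 - 9) - 4 ≡ 9. → (9, 9)
5P: (9, 9) + (9, 4): same x and y₁ ≡ -y₂, so the sum is 𝒪.
6P: 𝒪 + (9, 4) = (9, 4) (identity).

(9, 4)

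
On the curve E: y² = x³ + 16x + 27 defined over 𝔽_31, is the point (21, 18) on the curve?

yes

y² = 18² ≡ 14; x³ + 16x + 27 = 9624 ≡ 14 (mod 31). 14 = 14.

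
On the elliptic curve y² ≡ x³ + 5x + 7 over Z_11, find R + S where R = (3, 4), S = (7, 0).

(2, 6)

(3, 4) + (7, 0). λ = (0 - 4)/(7 - 3) ≡ 7/4 mod 11. 4⁻¹ ≡ 3 (mod 11), so λ ≡ 10.
  x = λ² - 3 - 7 = 100 - 10 ≡ 2; y = λ·(3 - 2) - 4 ≡ 6. → (2, 6)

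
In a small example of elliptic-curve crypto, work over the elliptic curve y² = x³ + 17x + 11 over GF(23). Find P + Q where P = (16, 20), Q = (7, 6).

(1, 11)

(16, 20) + (7, 6). λ = (6 - 20)/(7 - 16) ≡ 9/14 mod 23. 14⁻¹ ≡ 5 (mod 23), so λ ≡ 22.
  x = λ² - 16 - 7 = 484 - 23 ≡ 1; y = λ·(16 - 1) - 20 ≡ 11. → (1, 11)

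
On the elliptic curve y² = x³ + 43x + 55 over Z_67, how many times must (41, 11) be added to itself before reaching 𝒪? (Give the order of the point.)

2P: tangent at (41, 11): λ = (3·41² + 43)/(2·11) ≡ 61/22. 22⁻¹ ≡ 64 (mod 67), so λ ≡ 61·64 ≡ 18.
  x = λ² - 41 - 41 = 324 - 82 ≡ 41; y = λ·(41 - 41) - 11 ≡ 56. → (41, 56)
3P: (41, 56) + (41, 11): same x and y₁ ≡ -y₂, so the sum is 𝒪.
3P = 𝒪, so the order is 3.

3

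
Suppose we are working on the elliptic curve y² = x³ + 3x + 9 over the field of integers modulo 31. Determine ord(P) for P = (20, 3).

2P: tangent at (20, 3): λ = (3·20² + 3)/(2·3) ≡ 25/6. 6⁻¹ ≡ 26 (mod 31), so λ ≡ 25·26 ≡ 30.
  x = λ² - 20 - 20 = 900 - 40 ≡ 23; y = λ·(20 - 23) - 3 ≡ 0. → (23, 0)
3P: (23, 0) + (20, 3). λ = (3 - 0)/(20 - 23) ≡ 3/28 mod 31. 28⁻¹ ≡ 10 (mod 31) since 28·10 = 280 ≡ 1, so λ ≡ 30.
  x = λ² - 23 - 20 = 900 - 43 ≡ 20; y = λ·(23 - 20) - 0 ≡ 28. → (20, 28)
4P: (20, 28) + (20, 3): same x and y₁ ≡ -y₂, so the sum is ∞.
4P = ∞, so the order is 4.

4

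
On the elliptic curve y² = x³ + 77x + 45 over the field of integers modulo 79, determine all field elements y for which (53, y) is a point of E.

x³ + 77x + 45 = 153003 ≡ 59 (mod 79).
59 is a non-residue mod 79; no y exists.

none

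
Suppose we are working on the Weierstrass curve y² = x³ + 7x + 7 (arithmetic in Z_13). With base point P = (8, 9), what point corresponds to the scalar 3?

(12, 8)

Repeated addition: build up to 3P.
2P: tangent at (8, 9): λ = (3·8² + 7)/(2·9) ≡ 4/5. 5⁻¹ ≡ 8 (mod 13), so λ ≡ 4·8 ≡ 6.
  x = λ² - 8 - 8 = 36 - 16 ≡ 7; y = λ·(8 - 7) - 9 ≡ 10. → (7, 10)
3P: (7, 10) + (8, 9). λ = (9 - 10)/(8 - 7) ≡ 12/1 mod 13. 1⁻¹ ≡ 1 (mod 13), so λ ≡ 12.
  x = λ² - 7 - 8 = 144 - 15 ≡ 12; y = λ·(7 - 12) - 10 ≡ 8. → (12, 8)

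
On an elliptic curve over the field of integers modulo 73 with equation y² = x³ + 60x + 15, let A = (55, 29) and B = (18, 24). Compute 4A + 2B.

(67, 60)

First 4A:
Repeated addition: build up to 4A.
2A: tangent at (55, 29): λ = (3·55² + 60)/(2·29) ≡ 10/58. 58⁻¹ ≡ 34 (mod 73), so λ ≡ 10·34 ≡ 48.
  x = λ² - 55 - 55 = 2304 - 110 ≡ 4; y = λ·(55 - 4) - 29 ≡ 10. → (4, 10)
3A: (4, 10) + (55, 29). λ = (29 - 10)/(55 - 4) ≡ 19/51 mod 73. 51⁻¹ ≡ 63 (mod 73), so λ ≡ 29.
  x = λ² - 4 - 55 = 841 - 59 ≡ 52; y = λ·(4 - 52) - 10 ≡ 58. → (52, 58)
4A: (52, 58) + (55, 29). λ = (29 - 58)/(55 - 52) ≡ 44/3 mod 73. 3⁻¹ ≡ 49 (mod 73) since 3·49 = 147 ≡ 1, so λ ≡ 39.
  x = λ² - 52 - 55 = 1521 - 107 ≡ 27; y = λ·(52 - 27) - 58 ≡ 41. → (27, 41)
4A = (27, 41).
Next 2B:
Repeated addition: build up to 2B.
2B: tangent at (18, 24): λ = (3·18² + 60)/(2·24) ≡ 10/48. 48⁻¹ ≡ 35 (mod 73), so λ ≡ 10·35 ≡ 58.
  x = λ² - 18 - 18 = 3364 - 36 ≡ 43; y = λ·(18 - 43) - 24 ≡ 59. → (43, 59)
2B = (43, 59).
Finally 4A + 2B:
(27, 41) + (43, 59). λ = (59 - 41)/(43 - 27) ≡ 18/16 mod 73. 16⁻¹ ≡ 32 (mod 73) since 16·32 = 512 ≡ 1, so λ ≡ 65.
  x = λ² - 27 - 43 = 4225 - 70 ≡ 67; y = λ·(27 - 67) - 41 ≡ 60. → (67, 60)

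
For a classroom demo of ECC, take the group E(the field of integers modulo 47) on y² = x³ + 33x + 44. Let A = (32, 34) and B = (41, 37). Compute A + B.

(32, 34) + (41, 37). λ = (37 - 34)/(41 - 32) ≡ 3/9 mod 47. 9⁻¹ ≡ 21 (mod 47) since 9·21 = 189 ≡ 1, so λ ≡ 16.
  x = λ² - 32 - 41 = 256 - 73 ≡ 42; y = λ·(32 - 42) - 34 ≡ 41. → (42, 41)

(42, 41)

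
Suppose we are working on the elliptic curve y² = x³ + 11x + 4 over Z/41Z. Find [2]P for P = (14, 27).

(15, 31)

tangent at (14, 27): λ = (3·14² + 11)/(2·27) ≡ 25/13. 13⁻¹ ≡ 19 (mod 41), so λ ≡ 25·19 ≡ 24.
  x = λ² - 14 - 14 = 576 - 28 ≡ 15; y = λ·(14 - 15) - 27 ≡ 31. → (15, 31)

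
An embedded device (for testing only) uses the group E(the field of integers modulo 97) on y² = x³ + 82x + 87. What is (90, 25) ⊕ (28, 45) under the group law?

(90, 25) + (28, 45). λ = (45 - 25)/(28 - 90) ≡ 20/35 mod 97. 35⁻¹ ≡ 61 (mod 97), so λ ≡ 56.
  x = λ² - 90 - 28 = 3136 - 118 ≡ 11; y = λ·(90 - 11) - 25 ≡ 34. → (11, 34)

(11, 34)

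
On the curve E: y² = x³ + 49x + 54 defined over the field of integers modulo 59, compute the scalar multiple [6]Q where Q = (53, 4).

Double-and-add on 6 = (110)₂. Start with Q = (53, 4) for the leading 1-bit.
double: tangent at (53, 4): λ = (3·53² + 49)/(2·4) ≡ 39/8. 8⁻¹ ≡ 37 (mod 59), so λ ≡ 39·37 ≡ 27.
  x = λ² - 53 - 53 = 729 - 106 ≡ 33; y = λ·(53 - 33) - 4 ≡ 5. → (33, 5)
add Q: (33, 5) + (53, 4). λ = (4 - 5)/(53 - 33) ≡ 58/20 mod 59. 20⁻¹ ≡ 3 (mod 59) since 20·3 = 60 ≡ 1, so λ ≡ 56.
  x = λ² - 33 - 53 = 3136 - 86 ≡ 41; y = λ·(33 - 41) - 5 ≡ 19. → (41, 19)
double: tangent at (41, 19): λ = (3·41² + 49)/(2·19) ≡ 18/38. 38⁻¹ ≡ 14 (mod 59), so λ ≡ 18·14 ≡ 16.
  x = λ² - 41 - 41 = 256 - 82 ≡ 56; y = λ·(41 - 56) - 19 ≡ 36. → (56, 36)

(56, 36)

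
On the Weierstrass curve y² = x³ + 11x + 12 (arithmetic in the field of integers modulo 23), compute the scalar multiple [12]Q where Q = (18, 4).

Repeated addition: build up to 12Q.
2Q: tangent at (18, 4): λ = (3·18² + 11)/(2·4) ≡ 17/8. 8⁻¹ ≡ 3 (mod 23), so λ ≡ 17·3 ≡ 5.
  x = λ² - 18 - 18 = 25 - 36 ≡ 12; y = λ·(18 - 12) - 4 ≡ 3. → (12, 3)
3Q: (12, 3) + (18, 4). λ = (4 - 3)/(18 - 12) ≡ 1/6 mod 23. 6⁻¹ ≡ 4 (mod 23), so λ ≡ 4.
  x = λ² - 12 - 18 = 16 - 30 ≡ 9; y = λ·(12 - 9) - 3 ≡ 9. → (9, 9)
4Q: (9, 9) + (18, 4). λ = (4 - 9)/(18 - 9) ≡ 18/9 mod 23. 9⁻¹ ≡ 18 (mod 23), so λ ≡ 2.
  x = λ² - 9 - 18 = 4 - 27 ≡ 0; y = λ·(9 - 0) - 9 ≡ 9. → (0, 9)
5Q: (0, 9) + (18, 4). λ = (4 - 9)/(18 - 0) ≡ 18/18 mod 23. 18⁻¹ ≡ 9 (mod 23), so λ ≡ 1.
  x = λ² - 0 - 18 = 1 - 18 ≡ 6; y = λ·(0 - 6) - 9 ≡ 8. → (6, 8)
6Q: (6, 8) + (18, 4). λ = (4 - 8)/(18 - 6) ≡ 19/12 mod 23. 12⁻¹ ≡ 2 (mod 23), so λ ≡ 15.
  x = λ² - 6 - 18 = 225 - 24 ≡ 17; y = λ·(6 - 17) - 8 ≡ 11. → (17, 11)
7Q: (17, 11) + (18, 4). λ = (4 - 11)/(18 - 17) ≡ 16/1 mod 23. 1⁻¹ ≡ 1 (mod 23), so λ ≡ 16.
  x = λ² - 17 - 18 = 256 - 35 ≡ 14; y = λ·(17 - 14) - 11 ≡ 14. → (14, 14)
8Q: (14, 14) + (18, 4). λ = (4 - 14)/(18 - 14) ≡ 13/4 mod 23. 4⁻¹ ≡ 6 (mod 23), so λ ≡ 9.
  x = λ² - 14 - 18 = 81 - 32 ≡ 3; y = λ·(14 - 3) - 14 ≡ 16. → (3, 16)
9Q: (3, 16) + (18, 4). λ = (4 - 16)/(18 - 3) ≡ 11/15 mod 23. 15⁻¹ ≡ 20 (mod 23) since 15·20 = 300 ≡ 1, so λ ≡ 13.
  x = λ² - 3 - 18 = 169 - 21 ≡ 10; y = λ·(3 - 10) - 16 ≡ 8. → (10, 8)
10Q: (10, 8) + (18, 4). λ = (4 - 8)/(18 - 10) ≡ 19/8 mod 23. 8⁻¹ ≡ 3 (mod 23), so λ ≡ 11.
  x = λ² - 10 - 18 = 121 - 28 ≡ 1; y = λ·(10 - 1) - 8 ≡ 22. → (1, 22)
11Q: (1, 22) + (18, 4). λ = (4 - 22)/(18 - 1) ≡ 5/17 mod 23. 17⁻¹ ≡ 19 (mod 23) since 17·19 = 323 ≡ 1, so λ ≡ 3.
  x = λ² - 1 - 18 = 9 - 19 ≡ 13; y = λ·(1 - 13) - 22 ≡ 11. → (13, 11)
12Q: (13, 11) + (18, 4). λ = (4 - 11)/(18 - 13) ≡ 16/5 mod 23. 5⁻¹ ≡ 14 (mod 23) since 5·14 = 70 ≡ 1, so λ ≡ 17.
  x = λ² - 13 - 18 = 289 - 31 ≡ 5; y = λ·(13 - 5) - 11 ≡ 10. → (5, 10)

(5, 10)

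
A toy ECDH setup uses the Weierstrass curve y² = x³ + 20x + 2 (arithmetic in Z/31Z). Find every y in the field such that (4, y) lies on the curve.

x³ + 20x + 2 = 146 ≡ 22 (mod 31).
22 is a non-residue mod 31; no y exists.

none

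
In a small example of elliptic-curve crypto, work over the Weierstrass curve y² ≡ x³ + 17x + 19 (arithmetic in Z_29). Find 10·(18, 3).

Write P = (18, 3).
Double-and-add on 10 = (1010)₂. Start with P = (18, 3) for the leading 1-bit.
double: tangent at (18, 3): λ = (3·18² + 17)/(2·3) ≡ 3/6. 6⁻¹ ≡ 5 (mod 29) since 6·5 = 30 ≡ 1, so λ ≡ 3·5 ≡ 15.
  x = λ² - 18 - 18 = 225 - 36 ≡ 15; y = λ·(18 - 15) - 3 ≡ 13. → (15, 13)
double: tangent at (15, 13): λ = (3·15² + 17)/(2·13) ≡ 25/26. 26⁻¹ ≡ 19 (mod 29) since 26·19 = 494 ≡ 1, so λ ≡ 25·19 ≡ 11.
  x = λ² - 15 - 15 = 121 - 30 ≡ 4; y = λ·(15 - 4) - 13 ≡ 21. → (4, 21)
add P: (4, 21) + (18, 3). λ = (3 - 21)/(18 - 4) ≡ 11/14 mod 29. 14⁻¹ ≡ 27 (mod 29) since 14·27 = 378 ≡ 1, so λ ≡ 7.
  x = λ² - 4 - 18 = 49 - 22 ≡ 27; y = λ·(4 - 27) - 21 ≡ 21. → (27, 21)
double: tangent at (27, 21): λ = (3·27² + 17)/(2·21) ≡ 0/13. 13⁻¹ ≡ 9 (mod 29) since 13·9 = 117 ≡ 1, so λ ≡ 0·9 ≡ 0.
  x = λ² - 27 - 27 = 0 - 54 ≡ 4; y = λ·(27 - 4) - 21 ≡ 8. → (4, 8)

(4, 8)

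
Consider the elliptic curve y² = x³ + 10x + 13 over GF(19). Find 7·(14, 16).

(10, 12)

Write P = (14, 16).
Repeated addition: build up to 7P.
2P: tangent at (14, 16): λ = (3·14² + 10)/(2·16) ≡ 9/13. 13⁻¹ ≡ 3 (mod 19) since 13·3 = 39 ≡ 1, so λ ≡ 9·3 ≡ 8.
  x = λ² - 14 - 14 = 64 - 28 ≡ 17; y = λ·(14 - 17) - 16 ≡ 17. → (17, 17)
3P: (17, 17) + (14, 16). λ = (16 - 17)/(14 - 17) ≡ 18/16 mod 19. 16⁻¹ ≡ 6 (mod 19), so λ ≡ 13.
  x = λ² - 17 - 14 = 169 - 31 ≡ 5; y = λ·(17 - 5) - 17 ≡ 6. → (5, 6)
4P: (5, 6) + (14, 16). λ = (16 - 6)/(14 - 5) ≡ 10/9 mod 19. 9⁻¹ ≡ 17 (mod 19), so λ ≡ 18.
  x = λ² - 5 - 14 = 324 - 19 ≡ 1; y = λ·(5 - 1) - 6 ≡ 9. → (1, 9)
5P: (1, 9) + (14, 16). λ = (16 - 9)/(14 - 1) ≡ 7/13 mod 19. 13⁻¹ ≡ 3 (mod 19), so λ ≡ 2.
  x = λ² - 1 - 14 = 4 - 15 ≡ 8; y = λ·(1 - 8) - 9 ≡ 15. → (8, 15)
6P: (8, 15) + (14, 16). λ = (16 - 15)/(14 - 8) ≡ 1/6 mod 19. 6⁻¹ ≡ 16 (mod 19), so λ ≡ 16.
  x = λ² - 8 - 14 = 256 - 22 ≡ 6; y = λ·(8 - 6) - 15 ≡ 17. → (6, 17)
7P: (6, 17) + (14, 16). λ = (16 - 17)/(14 - 6) ≡ 18/8 mod 19. 8⁻¹ ≡ 12 (mod 19) since 8·12 = 96 ≡ 1, so λ ≡ 7.
  x = λ² - 6 - 14 = 49 - 20 ≡ 10; y = λ·(6 - 10) - 17 ≡ 12. → (10, 12)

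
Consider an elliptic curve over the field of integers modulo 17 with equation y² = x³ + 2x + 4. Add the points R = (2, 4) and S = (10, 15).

(2, 4) + (10, 15). λ = (15 - 4)/(10 - 2) ≡ 11/8 mod 17. 8⁻¹ ≡ 15 (mod 17), so λ ≡ 12.
  x = λ² - 2 - 10 = 144 - 12 ≡ 13; y = λ·(2 - 13) - 4 ≡ 0. → (13, 0)

(13, 0)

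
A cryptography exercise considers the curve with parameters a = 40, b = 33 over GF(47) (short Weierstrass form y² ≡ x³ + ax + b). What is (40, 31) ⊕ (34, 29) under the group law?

(41, 0)

(40, 31) + (34, 29). λ = (29 - 31)/(34 - 40) ≡ 45/41 mod 47. 41⁻¹ ≡ 39 (mod 47), so λ ≡ 16.
  x = λ² - 40 - 34 = 256 - 74 ≡ 41; y = λ·(40 - 41) - 31 ≡ 0. → (41, 0)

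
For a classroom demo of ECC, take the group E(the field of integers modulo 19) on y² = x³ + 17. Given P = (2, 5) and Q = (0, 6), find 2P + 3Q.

(2, 14)

First 2P:
Repeated addition: build up to 2P.
2P: tangent at (2, 5): λ = (3·2² + 0)/(2·5) ≡ 12/10. 10⁻¹ ≡ 2 (mod 19), so λ ≡ 12·2 ≡ 5.
  x = λ² - 2 - 2 = 25 - 4 ≡ 2; y = λ·(2 - 2) - 5 ≡ 14. → (2, 14)
2P = (2, 14).
Next 3Q:
Repeated addition: build up to 3Q.
2Q: tangent at (0, 6): λ = (3·0² + 0)/(2·6) ≡ 0/12. 12⁻¹ ≡ 8 (mod 19), so λ ≡ 0·8 ≡ 0.
  x = λ² - 0 - 0 = 0 - 0 ≡ 0; y = λ·(0 - 0) - 6 ≡ 13. → (0, 13)
3Q: (0, 13) + (0, 6): same x and y₁ ≡ -y₂, so the sum is 𝒪.
3Q = 𝒪.
Finally 2P + 3Q:
(2, 14) + 𝒪 = (2, 14) (identity).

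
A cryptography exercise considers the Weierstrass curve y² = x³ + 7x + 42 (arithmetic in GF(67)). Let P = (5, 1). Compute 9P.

(18, 29)

Repeated addition: build up to 9P.
2P: tangent at (5, 1): λ = (3·5² + 7)/(2·1) ≡ 15/2. 2⁻¹ ≡ 34 (mod 67), so λ ≡ 15·34 ≡ 41.
  x = λ² - 5 - 5 = 1681 - 10 ≡ 63; y = λ·(5 - 63) - 1 ≡ 33. → (63, 33)
3P: (63, 33) + (5, 1). λ = (1 - 33)/(5 - 63) ≡ 35/9 mod 67. 9⁻¹ ≡ 15 (mod 67), so λ ≡ 56.
  x = λ² - 63 - 5 = 3136 - 68 ≡ 53; y = λ·(63 - 53) - 33 ≡ 58. → (53, 58)
4P: (53, 58) + (5, 1). λ = (1 - 58)/(5 - 53) ≡ 10/19 mod 67. 19⁻¹ ≡ 60 (mod 67) since 19·60 = 1140 ≡ 1, so λ ≡ 64.
  x = λ² - 53 - 5 = 4096 - 58 ≡ 18; y = λ·(53 - 18) - 58 ≡ 38. → (18, 38)
5P: (18, 38) + (5, 1). λ = (1 - 38)/(5 - 18) ≡ 30/54 mod 67. 54⁻¹ ≡ 36 (mod 67), so λ ≡ 8.
  x = λ² - 18 - 5 = 64 - 23 ≡ 41; y = λ·(18 - 41) - 38 ≡ 46. → (41, 46)
6P: (41, 46) + (5, 1). λ = (1 - 46)/(5 - 41) ≡ 22/31 mod 67. 31⁻¹ ≡ 13 (mod 67), so λ ≡ 18.
  x = λ² - 41 - 5 = 324 - 46 ≡ 10; y = λ·(41 - 10) - 46 ≡ 43. → (10, 43)
7P: (10, 43) + (5, 1). λ = (1 - 43)/(5 - 10) ≡ 25/62 mod 67. 62⁻¹ ≡ 40 (mod 67), so λ ≡ 62.
  x = λ² - 10 - 5 = 3844 - 15 ≡ 10; y = λ·(10 - 10) - 43 ≡ 24. → (10, 24)
8P: (10, 24) + (5, 1). λ = (1 - 24)/(5 - 10) ≡ 44/62 mod 67. 62⁻¹ ≡ 40 (mod 67), so λ ≡ 18.
  x = λ² - 10 - 5 = 324 - 15 ≡ 41; y = λ·(10 - 41) - 24 ≡ 21. → (41, 21)
9P: (41, 21) + (5, 1). λ = (1 - 21)/(5 - 41) ≡ 47/31 mod 67. 31⁻¹ ≡ 13 (mod 67), so λ ≡ 8.
  x = λ² - 41 - 5 = 64 - 46 ≡ 18; y = λ·(41 - 18) - 21 ≡ 29. → (18, 29)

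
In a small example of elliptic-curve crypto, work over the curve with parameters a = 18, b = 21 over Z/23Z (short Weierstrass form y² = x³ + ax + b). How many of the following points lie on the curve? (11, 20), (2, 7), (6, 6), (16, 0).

1

(11, 20): 20² ≡ 9, rhs ≡ 9 → on.
(2, 7): 7² ≡ 3, rhs ≡ 19 → off.
(6, 6): 6² ≡ 13, rhs ≡ 0 → off.
(16, 0): 0² ≡ 0, rhs ≡ 12 → off.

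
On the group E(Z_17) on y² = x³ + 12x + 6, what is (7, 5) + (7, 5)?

(2, 15)

tangent at (7, 5): λ = (3·7² + 12)/(2·5) ≡ 6/10. 10⁻¹ ≡ 12 (mod 17), so λ ≡ 6·12 ≡ 4.
  x = λ² - 7 - 7 = 16 - 14 ≡ 2; y = λ·(7 - 2) - 5 ≡ 15. → (2, 15)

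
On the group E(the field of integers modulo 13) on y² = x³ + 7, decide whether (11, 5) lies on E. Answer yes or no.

yes

y² = 5² ≡ 12; x³ + 0x + 7 = 1338 ≡ 12 (mod 13). 12 = 12.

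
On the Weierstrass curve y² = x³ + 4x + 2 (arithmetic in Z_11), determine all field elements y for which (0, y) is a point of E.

x³ + 4x + 2 = 2 ≡ 2 (mod 11).
2 is a non-residue mod 11; no y exists.

none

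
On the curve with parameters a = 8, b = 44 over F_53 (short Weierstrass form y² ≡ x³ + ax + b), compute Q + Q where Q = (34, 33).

tangent at (34, 33): λ = (3·34² + 8)/(2·33) ≡ 31/13. 13⁻¹ ≡ 49 (mod 53), so λ ≡ 31·49 ≡ 35.
  x = λ² - 34 - 34 = 1225 - 68 ≡ 44; y = λ·(34 - 44) - 33 ≡ 41. → (44, 41)

(44, 41)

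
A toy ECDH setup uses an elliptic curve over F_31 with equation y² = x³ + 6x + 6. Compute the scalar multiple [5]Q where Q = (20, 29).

(13, 24)

Repeated addition: build up to 5Q.
2Q: tangent at (20, 29): λ = (3·20² + 6)/(2·29) ≡ 28/27. 27⁻¹ ≡ 23 (mod 31) since 27·23 = 621 ≡ 1, so λ ≡ 28·23 ≡ 24.
  x = λ² - 20 - 20 = 576 - 40 ≡ 9; y = λ·(20 - 9) - 29 ≡ 18. → (9, 18)
3Q: (9, 18) + (20, 29). λ = (29 - 18)/(20 - 9) ≡ 11/11 mod 31. 11⁻¹ ≡ 17 (mod 31), so λ ≡ 1.
  x = λ² - 9 - 20 = 1 - 29 ≡ 3; y = λ·(9 - 3) - 18 ≡ 19. → (3, 19)
4Q: (3, 19) + (20, 29). λ = (29 - 19)/(20 - 3) ≡ 10/17 mod 31. 17⁻¹ ≡ 11 (mod 31) since 17·11 = 187 ≡ 1, so λ ≡ 17.
  x = λ² - 3 - 20 = 289 - 23 ≡ 18; y = λ·(3 - 18) - 19 ≡ 5. → (18, 5)
5Q: (18, 5) + (20, 29). λ = (29 - 5)/(20 - 18) ≡ 24/2 mod 31. 2⁻¹ ≡ 16 (mod 31), so λ ≡ 12.
  x = λ² - 18 - 20 = 144 - 38 ≡ 13; y = λ·(18 - 13) - 5 ≡ 24. → (13, 24)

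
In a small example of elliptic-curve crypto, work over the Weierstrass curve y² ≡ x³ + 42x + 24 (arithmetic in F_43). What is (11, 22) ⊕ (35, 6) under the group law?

(7, 4)

(11, 22) + (35, 6). λ = (6 - 22)/(35 - 11) ≡ 27/24 mod 43. 24⁻¹ ≡ 9 (mod 43), so λ ≡ 28.
  x = λ² - 11 - 35 = 784 - 46 ≡ 7; y = λ·(11 - 7) - 22 ≡ 4. → (7, 4)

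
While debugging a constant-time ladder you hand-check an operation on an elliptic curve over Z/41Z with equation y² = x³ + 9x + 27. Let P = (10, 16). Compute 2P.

(29, 35)

tangent at (10, 16): λ = (3·10² + 9)/(2·16) ≡ 22/32. 32⁻¹ ≡ 9 (mod 41) since 32·9 = 288 ≡ 1, so λ ≡ 22·9 ≡ 34.
  x = λ² - 10 - 10 = 1156 - 20 ≡ 29; y = λ·(10 - 29) - 16 ≡ 35. → (29, 35)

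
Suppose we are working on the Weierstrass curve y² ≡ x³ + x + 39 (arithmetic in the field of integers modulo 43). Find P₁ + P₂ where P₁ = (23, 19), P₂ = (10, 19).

(10, 24)

(23, 19) + (10, 19). λ = (19 - 19)/(10 - 23) ≡ 0/30 mod 43. 30⁻¹ ≡ 33 (mod 43), so λ ≡ 0.
  x = λ² - 23 - 10 = 0 - 33 ≡ 10; y = λ·(23 - 10) - 19 ≡ 24. → (10, 24)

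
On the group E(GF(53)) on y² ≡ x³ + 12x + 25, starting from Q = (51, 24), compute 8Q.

Double-and-add on 8 = (1000)₂. Start with Q = (51, 24) for the leading 1-bit.
double: tangent at (51, 24): λ = (3·51² + 12)/(2·24) ≡ 24/48. 48⁻¹ ≡ 21 (mod 53) since 48·21 = 1008 ≡ 1, so λ ≡ 24·21 ≡ 27.
  x = λ² - 51 - 51 = 729 - 102 ≡ 44; y = λ·(51 - 44) - 24 ≡ 6. → (44, 6)
double: tangent at (44, 6): λ = (3·44² + 12)/(2·6) ≡ 43/12. 12⁻¹ ≡ 31 (mod 53), so λ ≡ 43·31 ≡ 8.
  x = λ² - 44 - 44 = 64 - 88 ≡ 29; y = λ·(44 - 29) - 6 ≡ 8. → (29, 8)
double: tangent at (29, 8): λ = (3·29² + 12)/(2·8) ≡ 44/16. 16⁻¹ ≡ 10 (mod 53), so λ ≡ 44·10 ≡ 16.
  x = λ² - 29 - 29 = 256 - 58 ≡ 39; y = λ·(29 - 39) - 8 ≡ 44. → (39, 44)

(39, 44)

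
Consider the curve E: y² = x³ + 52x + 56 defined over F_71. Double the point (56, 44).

(31, 52)

tangent at (56, 44): λ = (3·56² + 52)/(2·44) ≡ 17/17. 17⁻¹ ≡ 46 (mod 71), so λ ≡ 17·46 ≡ 1.
  x = λ² - 56 - 56 = 1 - 112 ≡ 31; y = λ·(56 - 31) - 44 ≡ 52. → (31, 52)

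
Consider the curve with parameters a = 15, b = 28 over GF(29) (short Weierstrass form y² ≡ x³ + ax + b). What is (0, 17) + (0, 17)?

(9, 14)

tangent at (0, 17): λ = (3·0² + 15)/(2·17) ≡ 15/5. 5⁻¹ ≡ 6 (mod 29) since 5·6 = 30 ≡ 1, so λ ≡ 15·6 ≡ 3.
  x = λ² - 0 - 0 = 9 - 0 ≡ 9; y = λ·(0 - 9) - 17 ≡ 14. → (9, 14)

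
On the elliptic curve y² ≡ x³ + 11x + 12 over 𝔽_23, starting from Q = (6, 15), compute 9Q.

Double-and-add on 9 = (1001)₂. Start with Q = (6, 15) for the leading 1-bit.
double: tangent at (6, 15): λ = (3·6² + 11)/(2·15) ≡ 4/7. 7⁻¹ ≡ 10 (mod 23) since 7·10 = 70 ≡ 1, so λ ≡ 4·10 ≡ 17.
  x = λ² - 6 - 6 = 289 - 12 ≡ 1; y = λ·(6 - 1) - 15 ≡ 1. → (1, 1)
double: tangent at (1, 1): λ = (3·1² + 11)/(2·1) ≡ 14/2. 2⁻¹ ≡ 12 (mod 23), so λ ≡ 14·12 ≡ 7.
  x = λ² - 1 - 1 = 49 - 2 ≡ 1; y = λ·(1 - 1) - 1 ≡ 22. → (1, 22)
double: tangent at (1, 22): λ = (3·1² + 11)/(2·22) ≡ 14/21. 21⁻¹ ≡ 11 (mod 23), so λ ≡ 14·11 ≡ 16.
  x = λ² - 1 - 1 = 256 - 2 ≡ 1; y = λ·(1 - 1) - 22 ≡ 1. → (1, 1)
add Q: (1, 1) + (6, 15). λ = (15 - 1)/(6 - 1) ≡ 14/5 mod 23. 5⁻¹ ≡ 14 (mod 23) since 5·14 = 70 ≡ 1, so λ ≡ 12.
  x = λ² - 1 - 6 = 144 - 7 ≡ 22; y = λ·(1 - 22) - 1 ≡ 0. → (22, 0)

(22, 0)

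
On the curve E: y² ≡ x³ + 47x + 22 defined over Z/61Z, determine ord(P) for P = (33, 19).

2P: tangent at (33, 19): λ = (3·33² + 47)/(2·19) ≡ 20/38. 38⁻¹ ≡ 53 (mod 61), so λ ≡ 20·53 ≡ 23.
  x = λ² - 33 - 33 = 529 - 66 ≡ 36; y = λ·(33 - 36) - 19 ≡ 34. → (36, 34)
3P: (36, 34) + (33, 19). λ = (19 - 34)/(33 - 36) ≡ 46/58 mod 61. 58⁻¹ ≡ 20 (mod 61) since 58·20 = 1160 ≡ 1, so λ ≡ 5.
  x = λ² - 36 - 33 = 25 - 69 ≡ 17; y = λ·(36 - 17) - 34 ≡ 0. → (17, 0)
4P: (17, 0) + (33, 19). λ = (19 - 0)/(33 - 17) ≡ 19/16 mod 61. 16⁻¹ ≡ 42 (mod 61), so λ ≡ 5.
  x = λ² - 17 - 33 = 25 - 50 ≡ 36; y = λ·(17 - 36) - 0 ≡ 27. → (36, 27)
5P: (36, 27) + (33, 19). λ = (19 - 27)/(33 - 36) ≡ 53/58 mod 61. 58⁻¹ ≡ 20 (mod 61), so λ ≡ 23.
  x = λ² - 36 - 33 = 529 - 69 ≡ 33; y = λ·(36 - 33) - 27 ≡ 42. → (33, 42)
6P: (33, 42) + (33, 19): same x and y₁ ≡ -y₂, so the sum is ∞.
6P = ∞, so the order is 6.

6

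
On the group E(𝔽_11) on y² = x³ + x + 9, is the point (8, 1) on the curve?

yes

y² = 1² ≡ 1; x³ + 1x + 9 = 529 ≡ 1 (mod 11). 1 = 1.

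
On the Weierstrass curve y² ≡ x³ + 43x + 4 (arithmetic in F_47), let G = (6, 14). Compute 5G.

Double-and-add on 5 = (101)₂. Start with G = (6, 14) for the leading 1-bit.
double: tangent at (6, 14): λ = (3·6² + 43)/(2·14) ≡ 10/28. 28⁻¹ ≡ 42 (mod 47), so λ ≡ 10·42 ≡ 44.
  x = λ² - 6 - 6 = 1936 - 12 ≡ 44; y = λ·(6 - 44) - 14 ≡ 6. → (44, 6)
double: tangent at (44, 6): λ = (3·44² + 43)/(2·6) ≡ 23/12. 12⁻¹ ≡ 4 (mod 47), so λ ≡ 23·4 ≡ 45.
  x = λ² - 44 - 44 = 2025 - 88 ≡ 10; y = λ·(44 - 10) - 6 ≡ 20. → (10, 20)
add G: (10, 20) + (6, 14). λ = (14 - 20)/(6 - 10) ≡ 41/43 mod 47. 43⁻¹ ≡ 35 (mod 47), so λ ≡ 25.
  x = λ² - 10 - 6 = 625 - 16 ≡ 45; y = λ·(10 - 45) - 20 ≡ 45. → (45, 45)

(45, 45)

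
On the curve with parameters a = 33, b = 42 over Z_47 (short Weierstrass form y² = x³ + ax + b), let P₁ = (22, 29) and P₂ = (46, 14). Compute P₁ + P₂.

(22, 29) + (46, 14). λ = (14 - 29)/(46 - 22) ≡ 32/24 mod 47. 24⁻¹ ≡ 2 (mod 47) since 24·2 = 48 ≡ 1, so λ ≡ 17.
  x = λ² - 22 - 46 = 289 - 68 ≡ 33; y = λ·(22 - 33) - 29 ≡ 19. → (33, 19)

(33, 19)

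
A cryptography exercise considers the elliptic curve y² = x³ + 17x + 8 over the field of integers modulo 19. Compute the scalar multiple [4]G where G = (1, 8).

(14, 11)

Repeated addition: build up to 4G.
2G: tangent at (1, 8): λ = (3·1² + 17)/(2·8) ≡ 1/16. 16⁻¹ ≡ 6 (mod 19), so λ ≡ 1·6 ≡ 6.
  x = λ² - 1 - 1 = 36 - 2 ≡ 15; y = λ·(1 - 15) - 8 ≡ 3. → (15, 3)
3G: (15, 3) + (1, 8). λ = (8 - 3)/(1 - 15) ≡ 5/5 mod 19. 5⁻¹ ≡ 4 (mod 19), so λ ≡ 1.
  x = λ² - 15 - 1 = 1 - 16 ≡ 4; y = λ·(15 - 4) - 3 ≡ 8. → (4, 8)
4G: (4, 8) + (1, 8). λ = (8 - 8)/(1 - 4) ≡ 0/16 mod 19. 16⁻¹ ≡ 6 (mod 19), so λ ≡ 0.
  x = λ² - 4 - 1 = 0 - 5 ≡ 14; y = λ·(4 - 14) - 8 ≡ 11. → (14, 11)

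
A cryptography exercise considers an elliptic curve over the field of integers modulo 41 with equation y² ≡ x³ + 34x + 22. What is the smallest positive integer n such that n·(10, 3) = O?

10

2P: tangent at (10, 3): λ = (3·10² + 34)/(2·3) ≡ 6/6. 6⁻¹ ≡ 7 (mod 41), so λ ≡ 6·7 ≡ 1.
  x = λ² - 10 - 10 = 1 - 20 ≡ 22; y = λ·(10 - 22) - 3 ≡ 26. → (22, 26)
3P: (22, 26) + (10, 3). λ = (3 - 26)/(10 - 22) ≡ 18/29 mod 41. 29⁻¹ ≡ 17 (mod 41), so λ ≡ 19.
  x = λ² - 22 - 10 = 361 - 32 ≡ 1; y = λ·(22 - 1) - 26 ≡ 4. → (1, 4)
4P: (1, 4) + (10, 3). λ = (3 - 4)/(10 - 1) ≡ 40/9 mod 41. 9⁻¹ ≡ 32 (mod 41), so λ ≡ 9.
  x = λ² - 1 - 10 = 81 - 11 ≡ 29; y = λ·(1 - 29) - 4 ≡ 31. → (29, 31)
5P: (29, 31) + (10, 3). λ = (3 - 31)/(10 - 29) ≡ 13/22 mod 41. 22⁻¹ ≡ 28 (mod 41), so λ ≡ 36.
  x = λ² - 29 - 10 = 1296 - 39 ≡ 27; y = λ·(29 - 27) - 31 ≡ 0. → (27, 0)
6P: (27, 0) + (10, 3). λ = (3 - 0)/(10 - 27) ≡ 3/24 mod 41. 24⁻¹ ≡ 12 (mod 41), so λ ≡ 36.
  x = λ² - 27 - 10 = 1296 - 37 ≡ 29; y = λ·(27 - 29) - 0 ≡ 10. → (29, 10)
7P: (29, 10) + (10, 3). λ = (3 - 10)/(10 - 29) ≡ 34/22 mod 41. 22⁻¹ ≡ 28 (mod 41), so λ ≡ 9.
  x = λ² - 29 - 10 = 81 - 39 ≡ 1; y = λ·(29 - 1) - 10 ≡ 37. → (1, 37)
8P: (1, 37) + (10, 3). λ = (3 - 37)/(10 - 1) ≡ 7/9 mod 41. 9⁻¹ ≡ 32 (mod 41) since 9·32 = 288 ≡ 1, so λ ≡ 19.
  x = λ² - 1 - 10 = 361 - 11 ≡ 22; y = λ·(1 - 22) - 37 ≡ 15. → (22, 15)
9P: (22, 15) + (10, 3). λ = (3 - 15)/(10 - 22) ≡ 29/29 mod 41. 29⁻¹ ≡ 17 (mod 41), so λ ≡ 1.
  x = λ² - 22 - 10 = 1 - 32 ≡ 10; y = λ·(22 - 10) - 15 ≡ 38. → (10, 38)
10P: (10, 38) + (10, 3): same x and y₁ ≡ -y₂, so the sum is O.
10P = O, so the order is 10.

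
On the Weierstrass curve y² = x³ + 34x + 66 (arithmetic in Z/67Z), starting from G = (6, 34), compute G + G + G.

(6, 33)

Repeated addition: build up to 3G.
2G: tangent at (6, 34): λ = (3·6² + 34)/(2·34) ≡ 8/1. 1⁻¹ ≡ 1 (mod 67) since 1·1 = 1 ≡ 1, so λ ≡ 8·1 ≡ 8.
  x = λ² - 6 - 6 = 64 - 12 ≡ 52; y = λ·(6 - 52) - 34 ≡ 0. → (52, 0)
3G: (52, 0) + (6, 34). λ = (34 - 0)/(6 - 52) ≡ 34/21 mod 67. 21⁻¹ ≡ 16 (mod 67) since 21·16 = 336 ≡ 1, so λ ≡ 8.
  x = λ² - 52 - 6 = 64 - 58 ≡ 6; y = λ·(52 - 6) - 0 ≡ 33. → (6, 33)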